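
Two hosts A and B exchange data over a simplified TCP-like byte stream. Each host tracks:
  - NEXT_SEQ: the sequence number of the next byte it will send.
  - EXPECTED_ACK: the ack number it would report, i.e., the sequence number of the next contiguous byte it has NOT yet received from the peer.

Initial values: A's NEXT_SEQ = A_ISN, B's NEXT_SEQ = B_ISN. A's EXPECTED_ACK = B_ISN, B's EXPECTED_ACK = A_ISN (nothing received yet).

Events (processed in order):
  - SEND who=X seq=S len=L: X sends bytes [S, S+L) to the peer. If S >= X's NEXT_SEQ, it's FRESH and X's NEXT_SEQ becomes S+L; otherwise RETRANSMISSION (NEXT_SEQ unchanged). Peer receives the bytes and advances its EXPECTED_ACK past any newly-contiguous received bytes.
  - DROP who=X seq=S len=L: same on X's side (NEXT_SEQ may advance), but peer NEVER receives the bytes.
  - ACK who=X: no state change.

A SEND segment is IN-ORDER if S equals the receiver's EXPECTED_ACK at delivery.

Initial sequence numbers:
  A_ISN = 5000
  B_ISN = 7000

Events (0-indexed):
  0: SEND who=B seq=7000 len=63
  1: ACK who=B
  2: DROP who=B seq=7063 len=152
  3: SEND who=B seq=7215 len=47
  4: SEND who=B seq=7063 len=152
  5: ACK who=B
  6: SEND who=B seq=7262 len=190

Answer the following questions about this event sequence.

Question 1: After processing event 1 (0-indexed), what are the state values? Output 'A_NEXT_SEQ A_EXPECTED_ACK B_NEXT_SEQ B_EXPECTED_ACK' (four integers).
After event 0: A_seq=5000 A_ack=7063 B_seq=7063 B_ack=5000
After event 1: A_seq=5000 A_ack=7063 B_seq=7063 B_ack=5000

5000 7063 7063 5000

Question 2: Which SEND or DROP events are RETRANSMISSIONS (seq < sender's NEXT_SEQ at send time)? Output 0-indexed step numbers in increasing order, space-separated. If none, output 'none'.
Step 0: SEND seq=7000 -> fresh
Step 2: DROP seq=7063 -> fresh
Step 3: SEND seq=7215 -> fresh
Step 4: SEND seq=7063 -> retransmit
Step 6: SEND seq=7262 -> fresh

Answer: 4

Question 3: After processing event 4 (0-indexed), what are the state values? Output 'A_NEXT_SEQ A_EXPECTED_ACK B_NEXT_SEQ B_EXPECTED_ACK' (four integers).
After event 0: A_seq=5000 A_ack=7063 B_seq=7063 B_ack=5000
After event 1: A_seq=5000 A_ack=7063 B_seq=7063 B_ack=5000
After event 2: A_seq=5000 A_ack=7063 B_seq=7215 B_ack=5000
After event 3: A_seq=5000 A_ack=7063 B_seq=7262 B_ack=5000
After event 4: A_seq=5000 A_ack=7262 B_seq=7262 B_ack=5000

5000 7262 7262 5000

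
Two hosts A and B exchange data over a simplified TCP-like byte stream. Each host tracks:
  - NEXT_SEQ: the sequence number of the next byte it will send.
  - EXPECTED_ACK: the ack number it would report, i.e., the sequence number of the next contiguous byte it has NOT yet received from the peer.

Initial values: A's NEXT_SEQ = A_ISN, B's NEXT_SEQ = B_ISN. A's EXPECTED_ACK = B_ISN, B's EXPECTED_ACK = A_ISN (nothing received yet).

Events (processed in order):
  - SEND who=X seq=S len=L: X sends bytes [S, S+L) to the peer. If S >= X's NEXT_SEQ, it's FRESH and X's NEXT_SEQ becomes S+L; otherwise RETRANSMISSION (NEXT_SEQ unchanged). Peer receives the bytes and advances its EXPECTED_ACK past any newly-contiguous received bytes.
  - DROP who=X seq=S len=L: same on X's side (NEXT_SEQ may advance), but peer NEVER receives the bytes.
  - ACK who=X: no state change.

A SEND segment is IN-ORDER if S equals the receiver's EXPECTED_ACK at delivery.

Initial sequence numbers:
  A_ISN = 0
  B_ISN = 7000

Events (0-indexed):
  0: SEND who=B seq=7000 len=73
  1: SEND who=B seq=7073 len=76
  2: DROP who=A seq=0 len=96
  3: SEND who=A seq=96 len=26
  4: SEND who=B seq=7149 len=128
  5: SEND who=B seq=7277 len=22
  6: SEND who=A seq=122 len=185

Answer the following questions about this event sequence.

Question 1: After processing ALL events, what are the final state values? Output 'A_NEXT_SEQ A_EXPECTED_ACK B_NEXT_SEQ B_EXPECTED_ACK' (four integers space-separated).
After event 0: A_seq=0 A_ack=7073 B_seq=7073 B_ack=0
After event 1: A_seq=0 A_ack=7149 B_seq=7149 B_ack=0
After event 2: A_seq=96 A_ack=7149 B_seq=7149 B_ack=0
After event 3: A_seq=122 A_ack=7149 B_seq=7149 B_ack=0
After event 4: A_seq=122 A_ack=7277 B_seq=7277 B_ack=0
After event 5: A_seq=122 A_ack=7299 B_seq=7299 B_ack=0
After event 6: A_seq=307 A_ack=7299 B_seq=7299 B_ack=0

Answer: 307 7299 7299 0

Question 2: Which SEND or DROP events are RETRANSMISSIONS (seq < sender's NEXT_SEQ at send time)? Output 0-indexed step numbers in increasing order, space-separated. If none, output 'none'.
Step 0: SEND seq=7000 -> fresh
Step 1: SEND seq=7073 -> fresh
Step 2: DROP seq=0 -> fresh
Step 3: SEND seq=96 -> fresh
Step 4: SEND seq=7149 -> fresh
Step 5: SEND seq=7277 -> fresh
Step 6: SEND seq=122 -> fresh

Answer: none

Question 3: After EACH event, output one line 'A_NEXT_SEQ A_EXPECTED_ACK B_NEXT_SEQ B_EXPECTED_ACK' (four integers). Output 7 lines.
0 7073 7073 0
0 7149 7149 0
96 7149 7149 0
122 7149 7149 0
122 7277 7277 0
122 7299 7299 0
307 7299 7299 0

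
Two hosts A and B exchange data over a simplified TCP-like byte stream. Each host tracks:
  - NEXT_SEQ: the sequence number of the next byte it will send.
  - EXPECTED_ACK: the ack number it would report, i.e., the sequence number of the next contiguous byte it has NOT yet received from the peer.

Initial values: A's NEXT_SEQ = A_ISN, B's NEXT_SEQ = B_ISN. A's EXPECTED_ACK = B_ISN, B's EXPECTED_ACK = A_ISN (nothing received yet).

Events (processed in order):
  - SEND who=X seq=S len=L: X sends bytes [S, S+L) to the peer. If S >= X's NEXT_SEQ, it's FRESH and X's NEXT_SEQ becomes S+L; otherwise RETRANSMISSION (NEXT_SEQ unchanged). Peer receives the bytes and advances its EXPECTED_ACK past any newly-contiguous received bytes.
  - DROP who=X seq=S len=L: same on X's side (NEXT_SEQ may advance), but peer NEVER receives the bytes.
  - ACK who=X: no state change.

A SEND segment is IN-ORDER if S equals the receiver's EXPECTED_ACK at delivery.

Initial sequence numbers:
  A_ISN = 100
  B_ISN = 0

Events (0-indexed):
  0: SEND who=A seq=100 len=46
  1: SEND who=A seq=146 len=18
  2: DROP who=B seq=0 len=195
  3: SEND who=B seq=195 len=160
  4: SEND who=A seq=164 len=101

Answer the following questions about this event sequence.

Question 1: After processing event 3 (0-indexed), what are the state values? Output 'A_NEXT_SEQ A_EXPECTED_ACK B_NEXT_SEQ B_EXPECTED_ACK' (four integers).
After event 0: A_seq=146 A_ack=0 B_seq=0 B_ack=146
After event 1: A_seq=164 A_ack=0 B_seq=0 B_ack=164
After event 2: A_seq=164 A_ack=0 B_seq=195 B_ack=164
After event 3: A_seq=164 A_ack=0 B_seq=355 B_ack=164

164 0 355 164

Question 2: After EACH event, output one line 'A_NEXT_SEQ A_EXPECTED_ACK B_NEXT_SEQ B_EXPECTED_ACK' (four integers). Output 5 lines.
146 0 0 146
164 0 0 164
164 0 195 164
164 0 355 164
265 0 355 265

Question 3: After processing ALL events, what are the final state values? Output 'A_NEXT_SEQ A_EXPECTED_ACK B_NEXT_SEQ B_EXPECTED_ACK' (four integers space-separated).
After event 0: A_seq=146 A_ack=0 B_seq=0 B_ack=146
After event 1: A_seq=164 A_ack=0 B_seq=0 B_ack=164
After event 2: A_seq=164 A_ack=0 B_seq=195 B_ack=164
After event 3: A_seq=164 A_ack=0 B_seq=355 B_ack=164
After event 4: A_seq=265 A_ack=0 B_seq=355 B_ack=265

Answer: 265 0 355 265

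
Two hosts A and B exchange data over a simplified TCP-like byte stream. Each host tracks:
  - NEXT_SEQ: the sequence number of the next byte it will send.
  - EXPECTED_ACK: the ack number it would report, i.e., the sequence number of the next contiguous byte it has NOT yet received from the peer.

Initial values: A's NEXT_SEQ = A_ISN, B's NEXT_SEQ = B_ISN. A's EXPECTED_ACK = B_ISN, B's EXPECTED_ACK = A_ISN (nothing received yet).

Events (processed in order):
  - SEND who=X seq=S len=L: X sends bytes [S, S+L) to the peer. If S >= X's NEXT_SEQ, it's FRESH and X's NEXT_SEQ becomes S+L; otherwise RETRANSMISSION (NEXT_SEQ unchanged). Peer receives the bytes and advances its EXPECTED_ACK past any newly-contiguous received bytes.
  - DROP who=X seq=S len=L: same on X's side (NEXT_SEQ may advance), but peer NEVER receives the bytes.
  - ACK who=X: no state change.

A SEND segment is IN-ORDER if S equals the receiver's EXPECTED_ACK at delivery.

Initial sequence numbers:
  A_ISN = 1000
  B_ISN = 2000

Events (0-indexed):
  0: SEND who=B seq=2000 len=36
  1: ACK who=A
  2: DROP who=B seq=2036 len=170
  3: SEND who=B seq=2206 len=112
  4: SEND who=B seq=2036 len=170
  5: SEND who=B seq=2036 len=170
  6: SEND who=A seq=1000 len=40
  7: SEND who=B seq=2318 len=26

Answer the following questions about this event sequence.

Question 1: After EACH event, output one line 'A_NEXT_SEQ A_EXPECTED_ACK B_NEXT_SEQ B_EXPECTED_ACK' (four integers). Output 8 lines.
1000 2036 2036 1000
1000 2036 2036 1000
1000 2036 2206 1000
1000 2036 2318 1000
1000 2318 2318 1000
1000 2318 2318 1000
1040 2318 2318 1040
1040 2344 2344 1040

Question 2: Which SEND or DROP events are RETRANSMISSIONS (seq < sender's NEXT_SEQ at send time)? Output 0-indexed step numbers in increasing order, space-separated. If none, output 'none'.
Step 0: SEND seq=2000 -> fresh
Step 2: DROP seq=2036 -> fresh
Step 3: SEND seq=2206 -> fresh
Step 4: SEND seq=2036 -> retransmit
Step 5: SEND seq=2036 -> retransmit
Step 6: SEND seq=1000 -> fresh
Step 7: SEND seq=2318 -> fresh

Answer: 4 5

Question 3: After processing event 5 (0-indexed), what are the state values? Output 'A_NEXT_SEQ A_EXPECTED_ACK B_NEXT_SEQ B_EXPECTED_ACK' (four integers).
After event 0: A_seq=1000 A_ack=2036 B_seq=2036 B_ack=1000
After event 1: A_seq=1000 A_ack=2036 B_seq=2036 B_ack=1000
After event 2: A_seq=1000 A_ack=2036 B_seq=2206 B_ack=1000
After event 3: A_seq=1000 A_ack=2036 B_seq=2318 B_ack=1000
After event 4: A_seq=1000 A_ack=2318 B_seq=2318 B_ack=1000
After event 5: A_seq=1000 A_ack=2318 B_seq=2318 B_ack=1000

1000 2318 2318 1000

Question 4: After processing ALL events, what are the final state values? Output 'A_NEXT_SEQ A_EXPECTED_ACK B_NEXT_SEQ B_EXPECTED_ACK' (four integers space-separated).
After event 0: A_seq=1000 A_ack=2036 B_seq=2036 B_ack=1000
After event 1: A_seq=1000 A_ack=2036 B_seq=2036 B_ack=1000
After event 2: A_seq=1000 A_ack=2036 B_seq=2206 B_ack=1000
After event 3: A_seq=1000 A_ack=2036 B_seq=2318 B_ack=1000
After event 4: A_seq=1000 A_ack=2318 B_seq=2318 B_ack=1000
After event 5: A_seq=1000 A_ack=2318 B_seq=2318 B_ack=1000
After event 6: A_seq=1040 A_ack=2318 B_seq=2318 B_ack=1040
After event 7: A_seq=1040 A_ack=2344 B_seq=2344 B_ack=1040

Answer: 1040 2344 2344 1040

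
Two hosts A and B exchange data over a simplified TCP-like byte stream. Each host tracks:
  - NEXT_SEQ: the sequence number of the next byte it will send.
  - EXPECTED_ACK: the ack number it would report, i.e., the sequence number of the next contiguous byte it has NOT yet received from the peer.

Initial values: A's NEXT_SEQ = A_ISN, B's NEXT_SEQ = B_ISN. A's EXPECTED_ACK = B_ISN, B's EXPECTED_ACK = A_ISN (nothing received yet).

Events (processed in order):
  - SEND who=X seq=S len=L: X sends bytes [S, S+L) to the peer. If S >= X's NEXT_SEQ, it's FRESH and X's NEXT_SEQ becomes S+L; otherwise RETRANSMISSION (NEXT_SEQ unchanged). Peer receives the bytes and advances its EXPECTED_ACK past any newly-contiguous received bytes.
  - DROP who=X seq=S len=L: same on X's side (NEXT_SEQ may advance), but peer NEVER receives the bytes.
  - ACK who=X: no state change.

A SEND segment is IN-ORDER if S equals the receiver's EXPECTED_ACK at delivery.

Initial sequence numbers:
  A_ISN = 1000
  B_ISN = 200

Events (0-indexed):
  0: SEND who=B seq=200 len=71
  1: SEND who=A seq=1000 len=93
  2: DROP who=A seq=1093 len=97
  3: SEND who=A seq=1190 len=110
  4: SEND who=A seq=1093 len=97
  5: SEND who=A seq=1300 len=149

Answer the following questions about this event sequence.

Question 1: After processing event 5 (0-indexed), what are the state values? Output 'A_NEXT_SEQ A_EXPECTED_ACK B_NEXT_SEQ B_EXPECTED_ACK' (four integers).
After event 0: A_seq=1000 A_ack=271 B_seq=271 B_ack=1000
After event 1: A_seq=1093 A_ack=271 B_seq=271 B_ack=1093
After event 2: A_seq=1190 A_ack=271 B_seq=271 B_ack=1093
After event 3: A_seq=1300 A_ack=271 B_seq=271 B_ack=1093
After event 4: A_seq=1300 A_ack=271 B_seq=271 B_ack=1300
After event 5: A_seq=1449 A_ack=271 B_seq=271 B_ack=1449

1449 271 271 1449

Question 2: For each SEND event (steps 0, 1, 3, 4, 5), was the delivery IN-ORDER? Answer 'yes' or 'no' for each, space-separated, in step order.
Step 0: SEND seq=200 -> in-order
Step 1: SEND seq=1000 -> in-order
Step 3: SEND seq=1190 -> out-of-order
Step 4: SEND seq=1093 -> in-order
Step 5: SEND seq=1300 -> in-order

Answer: yes yes no yes yes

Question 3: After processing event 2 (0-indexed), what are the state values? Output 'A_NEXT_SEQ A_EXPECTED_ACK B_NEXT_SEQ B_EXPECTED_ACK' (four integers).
After event 0: A_seq=1000 A_ack=271 B_seq=271 B_ack=1000
After event 1: A_seq=1093 A_ack=271 B_seq=271 B_ack=1093
After event 2: A_seq=1190 A_ack=271 B_seq=271 B_ack=1093

1190 271 271 1093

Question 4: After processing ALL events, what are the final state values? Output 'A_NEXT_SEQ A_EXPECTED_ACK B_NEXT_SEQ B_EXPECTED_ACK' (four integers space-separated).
Answer: 1449 271 271 1449

Derivation:
After event 0: A_seq=1000 A_ack=271 B_seq=271 B_ack=1000
After event 1: A_seq=1093 A_ack=271 B_seq=271 B_ack=1093
After event 2: A_seq=1190 A_ack=271 B_seq=271 B_ack=1093
After event 3: A_seq=1300 A_ack=271 B_seq=271 B_ack=1093
After event 4: A_seq=1300 A_ack=271 B_seq=271 B_ack=1300
After event 5: A_seq=1449 A_ack=271 B_seq=271 B_ack=1449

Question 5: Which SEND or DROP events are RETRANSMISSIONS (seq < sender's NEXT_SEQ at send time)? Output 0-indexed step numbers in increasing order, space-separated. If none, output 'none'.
Step 0: SEND seq=200 -> fresh
Step 1: SEND seq=1000 -> fresh
Step 2: DROP seq=1093 -> fresh
Step 3: SEND seq=1190 -> fresh
Step 4: SEND seq=1093 -> retransmit
Step 5: SEND seq=1300 -> fresh

Answer: 4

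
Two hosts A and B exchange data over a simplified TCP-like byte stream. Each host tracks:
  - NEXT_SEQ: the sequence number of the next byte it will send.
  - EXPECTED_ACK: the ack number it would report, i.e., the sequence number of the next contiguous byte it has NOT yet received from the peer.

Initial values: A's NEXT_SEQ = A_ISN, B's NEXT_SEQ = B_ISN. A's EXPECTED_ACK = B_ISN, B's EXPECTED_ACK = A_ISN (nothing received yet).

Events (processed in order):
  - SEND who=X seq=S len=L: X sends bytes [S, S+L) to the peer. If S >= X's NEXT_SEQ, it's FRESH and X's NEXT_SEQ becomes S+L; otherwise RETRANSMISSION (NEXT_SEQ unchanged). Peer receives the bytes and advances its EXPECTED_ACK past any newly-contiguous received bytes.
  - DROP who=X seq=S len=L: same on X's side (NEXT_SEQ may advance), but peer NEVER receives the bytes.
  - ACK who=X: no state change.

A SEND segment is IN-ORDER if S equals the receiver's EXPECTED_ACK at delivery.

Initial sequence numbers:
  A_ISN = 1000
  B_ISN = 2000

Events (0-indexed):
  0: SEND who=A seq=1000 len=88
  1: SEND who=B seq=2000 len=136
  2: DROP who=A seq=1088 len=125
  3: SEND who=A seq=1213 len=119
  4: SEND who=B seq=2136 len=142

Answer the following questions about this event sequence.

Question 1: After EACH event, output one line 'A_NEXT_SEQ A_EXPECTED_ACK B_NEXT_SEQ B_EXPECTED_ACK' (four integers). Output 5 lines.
1088 2000 2000 1088
1088 2136 2136 1088
1213 2136 2136 1088
1332 2136 2136 1088
1332 2278 2278 1088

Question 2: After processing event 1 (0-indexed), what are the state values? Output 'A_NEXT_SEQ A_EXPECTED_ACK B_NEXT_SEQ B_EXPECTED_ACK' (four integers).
After event 0: A_seq=1088 A_ack=2000 B_seq=2000 B_ack=1088
After event 1: A_seq=1088 A_ack=2136 B_seq=2136 B_ack=1088

1088 2136 2136 1088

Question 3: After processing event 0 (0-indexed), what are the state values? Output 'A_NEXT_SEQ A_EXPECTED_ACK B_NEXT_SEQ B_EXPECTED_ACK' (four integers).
After event 0: A_seq=1088 A_ack=2000 B_seq=2000 B_ack=1088

1088 2000 2000 1088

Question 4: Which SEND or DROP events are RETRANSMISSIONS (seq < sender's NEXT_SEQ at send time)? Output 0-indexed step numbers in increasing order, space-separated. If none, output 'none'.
Answer: none

Derivation:
Step 0: SEND seq=1000 -> fresh
Step 1: SEND seq=2000 -> fresh
Step 2: DROP seq=1088 -> fresh
Step 3: SEND seq=1213 -> fresh
Step 4: SEND seq=2136 -> fresh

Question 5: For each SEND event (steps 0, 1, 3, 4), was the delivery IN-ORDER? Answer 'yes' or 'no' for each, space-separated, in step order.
Step 0: SEND seq=1000 -> in-order
Step 1: SEND seq=2000 -> in-order
Step 3: SEND seq=1213 -> out-of-order
Step 4: SEND seq=2136 -> in-order

Answer: yes yes no yes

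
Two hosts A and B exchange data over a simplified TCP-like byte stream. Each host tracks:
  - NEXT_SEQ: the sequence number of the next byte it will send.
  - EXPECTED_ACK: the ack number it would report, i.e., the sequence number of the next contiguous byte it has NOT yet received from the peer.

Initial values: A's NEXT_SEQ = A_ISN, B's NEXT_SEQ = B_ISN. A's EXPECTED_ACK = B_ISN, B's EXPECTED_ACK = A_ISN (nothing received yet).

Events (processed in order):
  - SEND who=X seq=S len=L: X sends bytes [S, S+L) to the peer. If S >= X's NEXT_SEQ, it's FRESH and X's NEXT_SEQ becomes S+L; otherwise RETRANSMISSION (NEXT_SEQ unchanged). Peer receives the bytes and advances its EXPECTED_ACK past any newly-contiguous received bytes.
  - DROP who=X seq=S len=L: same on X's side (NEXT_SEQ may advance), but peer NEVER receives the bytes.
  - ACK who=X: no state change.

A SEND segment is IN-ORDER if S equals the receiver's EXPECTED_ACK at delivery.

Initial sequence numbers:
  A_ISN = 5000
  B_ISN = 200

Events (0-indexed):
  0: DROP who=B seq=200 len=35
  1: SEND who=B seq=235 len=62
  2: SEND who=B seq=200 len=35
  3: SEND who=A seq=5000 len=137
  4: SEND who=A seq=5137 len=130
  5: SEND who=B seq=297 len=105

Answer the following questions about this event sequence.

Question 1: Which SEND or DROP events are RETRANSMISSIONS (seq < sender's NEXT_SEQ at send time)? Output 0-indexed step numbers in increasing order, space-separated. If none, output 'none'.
Answer: 2

Derivation:
Step 0: DROP seq=200 -> fresh
Step 1: SEND seq=235 -> fresh
Step 2: SEND seq=200 -> retransmit
Step 3: SEND seq=5000 -> fresh
Step 4: SEND seq=5137 -> fresh
Step 5: SEND seq=297 -> fresh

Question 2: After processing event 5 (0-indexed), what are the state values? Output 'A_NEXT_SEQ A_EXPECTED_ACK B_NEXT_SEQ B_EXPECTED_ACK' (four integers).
After event 0: A_seq=5000 A_ack=200 B_seq=235 B_ack=5000
After event 1: A_seq=5000 A_ack=200 B_seq=297 B_ack=5000
After event 2: A_seq=5000 A_ack=297 B_seq=297 B_ack=5000
After event 3: A_seq=5137 A_ack=297 B_seq=297 B_ack=5137
After event 4: A_seq=5267 A_ack=297 B_seq=297 B_ack=5267
After event 5: A_seq=5267 A_ack=402 B_seq=402 B_ack=5267

5267 402 402 5267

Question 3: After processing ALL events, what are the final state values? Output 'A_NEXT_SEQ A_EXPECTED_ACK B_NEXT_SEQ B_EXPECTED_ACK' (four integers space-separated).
Answer: 5267 402 402 5267

Derivation:
After event 0: A_seq=5000 A_ack=200 B_seq=235 B_ack=5000
After event 1: A_seq=5000 A_ack=200 B_seq=297 B_ack=5000
After event 2: A_seq=5000 A_ack=297 B_seq=297 B_ack=5000
After event 3: A_seq=5137 A_ack=297 B_seq=297 B_ack=5137
After event 4: A_seq=5267 A_ack=297 B_seq=297 B_ack=5267
After event 5: A_seq=5267 A_ack=402 B_seq=402 B_ack=5267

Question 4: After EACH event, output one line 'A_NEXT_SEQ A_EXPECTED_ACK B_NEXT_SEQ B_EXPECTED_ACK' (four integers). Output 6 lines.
5000 200 235 5000
5000 200 297 5000
5000 297 297 5000
5137 297 297 5137
5267 297 297 5267
5267 402 402 5267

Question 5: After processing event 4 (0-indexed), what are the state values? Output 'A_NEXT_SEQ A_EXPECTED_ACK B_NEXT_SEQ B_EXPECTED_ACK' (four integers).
After event 0: A_seq=5000 A_ack=200 B_seq=235 B_ack=5000
After event 1: A_seq=5000 A_ack=200 B_seq=297 B_ack=5000
After event 2: A_seq=5000 A_ack=297 B_seq=297 B_ack=5000
After event 3: A_seq=5137 A_ack=297 B_seq=297 B_ack=5137
After event 4: A_seq=5267 A_ack=297 B_seq=297 B_ack=5267

5267 297 297 5267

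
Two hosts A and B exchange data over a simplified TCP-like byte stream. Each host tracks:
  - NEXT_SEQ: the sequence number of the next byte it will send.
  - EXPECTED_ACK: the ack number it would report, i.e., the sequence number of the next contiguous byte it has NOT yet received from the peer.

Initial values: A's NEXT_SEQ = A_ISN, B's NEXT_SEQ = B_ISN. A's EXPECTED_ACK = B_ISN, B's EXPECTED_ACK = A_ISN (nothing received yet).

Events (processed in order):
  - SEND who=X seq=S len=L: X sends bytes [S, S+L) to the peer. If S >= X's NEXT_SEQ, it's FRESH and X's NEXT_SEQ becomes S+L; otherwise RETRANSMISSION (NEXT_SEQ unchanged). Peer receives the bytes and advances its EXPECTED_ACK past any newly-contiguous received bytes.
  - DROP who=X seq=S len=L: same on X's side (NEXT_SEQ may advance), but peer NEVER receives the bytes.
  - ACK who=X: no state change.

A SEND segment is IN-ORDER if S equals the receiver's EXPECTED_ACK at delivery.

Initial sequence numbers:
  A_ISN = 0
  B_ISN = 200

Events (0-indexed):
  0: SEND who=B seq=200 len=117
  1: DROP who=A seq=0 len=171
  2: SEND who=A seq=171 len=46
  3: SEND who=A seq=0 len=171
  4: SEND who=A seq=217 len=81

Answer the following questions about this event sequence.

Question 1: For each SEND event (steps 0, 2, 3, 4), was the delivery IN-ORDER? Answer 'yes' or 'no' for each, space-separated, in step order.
Step 0: SEND seq=200 -> in-order
Step 2: SEND seq=171 -> out-of-order
Step 3: SEND seq=0 -> in-order
Step 4: SEND seq=217 -> in-order

Answer: yes no yes yes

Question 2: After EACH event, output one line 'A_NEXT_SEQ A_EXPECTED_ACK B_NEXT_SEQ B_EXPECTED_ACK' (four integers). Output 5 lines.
0 317 317 0
171 317 317 0
217 317 317 0
217 317 317 217
298 317 317 298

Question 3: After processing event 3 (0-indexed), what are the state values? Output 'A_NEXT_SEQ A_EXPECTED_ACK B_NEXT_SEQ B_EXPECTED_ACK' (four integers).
After event 0: A_seq=0 A_ack=317 B_seq=317 B_ack=0
After event 1: A_seq=171 A_ack=317 B_seq=317 B_ack=0
After event 2: A_seq=217 A_ack=317 B_seq=317 B_ack=0
After event 3: A_seq=217 A_ack=317 B_seq=317 B_ack=217

217 317 317 217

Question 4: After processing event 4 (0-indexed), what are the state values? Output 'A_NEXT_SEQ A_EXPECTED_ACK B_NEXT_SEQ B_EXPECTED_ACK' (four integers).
After event 0: A_seq=0 A_ack=317 B_seq=317 B_ack=0
After event 1: A_seq=171 A_ack=317 B_seq=317 B_ack=0
After event 2: A_seq=217 A_ack=317 B_seq=317 B_ack=0
After event 3: A_seq=217 A_ack=317 B_seq=317 B_ack=217
After event 4: A_seq=298 A_ack=317 B_seq=317 B_ack=298

298 317 317 298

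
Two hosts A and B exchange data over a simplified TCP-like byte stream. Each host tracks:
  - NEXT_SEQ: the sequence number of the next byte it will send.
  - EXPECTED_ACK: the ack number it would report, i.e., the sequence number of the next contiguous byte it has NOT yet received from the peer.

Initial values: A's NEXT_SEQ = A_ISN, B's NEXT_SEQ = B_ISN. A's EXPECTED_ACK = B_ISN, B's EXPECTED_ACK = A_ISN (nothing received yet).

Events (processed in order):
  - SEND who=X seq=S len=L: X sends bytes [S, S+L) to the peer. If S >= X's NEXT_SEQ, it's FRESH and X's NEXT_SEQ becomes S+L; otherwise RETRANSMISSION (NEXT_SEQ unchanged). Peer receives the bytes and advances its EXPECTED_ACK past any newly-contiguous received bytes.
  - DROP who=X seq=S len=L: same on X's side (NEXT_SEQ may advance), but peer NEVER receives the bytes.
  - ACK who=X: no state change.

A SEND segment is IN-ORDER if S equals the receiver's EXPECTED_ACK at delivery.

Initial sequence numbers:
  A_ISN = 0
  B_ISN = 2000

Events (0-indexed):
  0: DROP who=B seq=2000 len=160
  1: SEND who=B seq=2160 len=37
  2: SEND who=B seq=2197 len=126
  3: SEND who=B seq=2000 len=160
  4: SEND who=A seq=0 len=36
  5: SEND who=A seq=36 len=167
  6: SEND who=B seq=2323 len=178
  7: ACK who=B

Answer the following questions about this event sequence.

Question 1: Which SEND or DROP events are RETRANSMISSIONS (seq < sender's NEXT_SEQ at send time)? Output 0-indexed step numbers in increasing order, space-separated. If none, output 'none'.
Step 0: DROP seq=2000 -> fresh
Step 1: SEND seq=2160 -> fresh
Step 2: SEND seq=2197 -> fresh
Step 3: SEND seq=2000 -> retransmit
Step 4: SEND seq=0 -> fresh
Step 5: SEND seq=36 -> fresh
Step 6: SEND seq=2323 -> fresh

Answer: 3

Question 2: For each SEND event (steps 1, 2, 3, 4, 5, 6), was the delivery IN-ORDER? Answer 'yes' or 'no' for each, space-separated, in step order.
Step 1: SEND seq=2160 -> out-of-order
Step 2: SEND seq=2197 -> out-of-order
Step 3: SEND seq=2000 -> in-order
Step 4: SEND seq=0 -> in-order
Step 5: SEND seq=36 -> in-order
Step 6: SEND seq=2323 -> in-order

Answer: no no yes yes yes yes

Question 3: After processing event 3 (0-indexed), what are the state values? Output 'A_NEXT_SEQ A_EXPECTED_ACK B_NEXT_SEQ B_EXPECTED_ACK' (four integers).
After event 0: A_seq=0 A_ack=2000 B_seq=2160 B_ack=0
After event 1: A_seq=0 A_ack=2000 B_seq=2197 B_ack=0
After event 2: A_seq=0 A_ack=2000 B_seq=2323 B_ack=0
After event 3: A_seq=0 A_ack=2323 B_seq=2323 B_ack=0

0 2323 2323 0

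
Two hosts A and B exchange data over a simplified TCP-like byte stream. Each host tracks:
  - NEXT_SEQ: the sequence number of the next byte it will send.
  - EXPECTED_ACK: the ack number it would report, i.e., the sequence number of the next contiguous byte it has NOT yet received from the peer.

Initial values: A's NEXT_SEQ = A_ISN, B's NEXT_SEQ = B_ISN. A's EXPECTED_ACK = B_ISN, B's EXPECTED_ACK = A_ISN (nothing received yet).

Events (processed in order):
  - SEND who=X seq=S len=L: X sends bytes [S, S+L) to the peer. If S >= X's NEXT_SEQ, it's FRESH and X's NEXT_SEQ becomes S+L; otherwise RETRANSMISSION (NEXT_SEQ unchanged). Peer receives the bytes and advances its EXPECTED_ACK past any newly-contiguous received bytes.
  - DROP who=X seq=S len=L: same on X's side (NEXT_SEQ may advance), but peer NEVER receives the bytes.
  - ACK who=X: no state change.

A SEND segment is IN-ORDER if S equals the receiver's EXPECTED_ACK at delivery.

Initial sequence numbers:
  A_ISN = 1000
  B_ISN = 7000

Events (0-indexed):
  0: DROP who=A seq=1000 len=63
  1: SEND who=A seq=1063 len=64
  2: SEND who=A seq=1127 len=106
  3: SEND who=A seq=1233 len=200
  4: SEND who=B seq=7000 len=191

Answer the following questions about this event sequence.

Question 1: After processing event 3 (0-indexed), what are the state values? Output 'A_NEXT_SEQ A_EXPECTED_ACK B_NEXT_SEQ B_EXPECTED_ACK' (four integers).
After event 0: A_seq=1063 A_ack=7000 B_seq=7000 B_ack=1000
After event 1: A_seq=1127 A_ack=7000 B_seq=7000 B_ack=1000
After event 2: A_seq=1233 A_ack=7000 B_seq=7000 B_ack=1000
After event 3: A_seq=1433 A_ack=7000 B_seq=7000 B_ack=1000

1433 7000 7000 1000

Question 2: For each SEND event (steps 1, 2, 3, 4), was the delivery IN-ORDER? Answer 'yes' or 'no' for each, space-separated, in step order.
Answer: no no no yes

Derivation:
Step 1: SEND seq=1063 -> out-of-order
Step 2: SEND seq=1127 -> out-of-order
Step 3: SEND seq=1233 -> out-of-order
Step 4: SEND seq=7000 -> in-order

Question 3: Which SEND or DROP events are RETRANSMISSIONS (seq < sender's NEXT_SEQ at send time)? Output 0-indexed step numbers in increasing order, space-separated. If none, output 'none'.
Step 0: DROP seq=1000 -> fresh
Step 1: SEND seq=1063 -> fresh
Step 2: SEND seq=1127 -> fresh
Step 3: SEND seq=1233 -> fresh
Step 4: SEND seq=7000 -> fresh

Answer: none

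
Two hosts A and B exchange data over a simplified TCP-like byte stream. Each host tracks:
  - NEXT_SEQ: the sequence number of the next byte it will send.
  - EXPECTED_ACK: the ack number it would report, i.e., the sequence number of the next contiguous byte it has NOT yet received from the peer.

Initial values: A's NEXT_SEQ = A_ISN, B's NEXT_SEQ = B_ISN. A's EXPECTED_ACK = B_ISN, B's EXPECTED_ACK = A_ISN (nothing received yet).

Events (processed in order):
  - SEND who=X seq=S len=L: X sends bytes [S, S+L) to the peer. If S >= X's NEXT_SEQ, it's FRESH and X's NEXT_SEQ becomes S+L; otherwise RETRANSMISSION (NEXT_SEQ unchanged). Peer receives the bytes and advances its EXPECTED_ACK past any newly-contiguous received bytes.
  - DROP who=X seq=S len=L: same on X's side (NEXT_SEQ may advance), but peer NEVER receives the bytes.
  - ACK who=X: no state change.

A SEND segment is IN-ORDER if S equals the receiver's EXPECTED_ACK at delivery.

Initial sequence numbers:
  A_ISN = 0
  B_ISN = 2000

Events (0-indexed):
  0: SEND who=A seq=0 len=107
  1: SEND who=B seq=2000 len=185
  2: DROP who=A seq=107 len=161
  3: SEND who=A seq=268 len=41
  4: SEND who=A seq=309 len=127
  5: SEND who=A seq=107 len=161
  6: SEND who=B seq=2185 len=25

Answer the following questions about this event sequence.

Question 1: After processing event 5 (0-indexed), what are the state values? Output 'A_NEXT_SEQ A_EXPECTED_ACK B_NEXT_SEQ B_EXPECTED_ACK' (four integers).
After event 0: A_seq=107 A_ack=2000 B_seq=2000 B_ack=107
After event 1: A_seq=107 A_ack=2185 B_seq=2185 B_ack=107
After event 2: A_seq=268 A_ack=2185 B_seq=2185 B_ack=107
After event 3: A_seq=309 A_ack=2185 B_seq=2185 B_ack=107
After event 4: A_seq=436 A_ack=2185 B_seq=2185 B_ack=107
After event 5: A_seq=436 A_ack=2185 B_seq=2185 B_ack=436

436 2185 2185 436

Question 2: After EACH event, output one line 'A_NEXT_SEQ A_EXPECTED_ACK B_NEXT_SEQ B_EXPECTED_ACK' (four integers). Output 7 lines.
107 2000 2000 107
107 2185 2185 107
268 2185 2185 107
309 2185 2185 107
436 2185 2185 107
436 2185 2185 436
436 2210 2210 436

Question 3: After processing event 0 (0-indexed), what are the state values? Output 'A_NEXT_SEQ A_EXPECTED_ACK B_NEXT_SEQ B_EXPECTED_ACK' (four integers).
After event 0: A_seq=107 A_ack=2000 B_seq=2000 B_ack=107

107 2000 2000 107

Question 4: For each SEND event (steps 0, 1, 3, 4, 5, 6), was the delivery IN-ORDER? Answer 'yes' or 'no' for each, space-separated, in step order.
Answer: yes yes no no yes yes

Derivation:
Step 0: SEND seq=0 -> in-order
Step 1: SEND seq=2000 -> in-order
Step 3: SEND seq=268 -> out-of-order
Step 4: SEND seq=309 -> out-of-order
Step 5: SEND seq=107 -> in-order
Step 6: SEND seq=2185 -> in-order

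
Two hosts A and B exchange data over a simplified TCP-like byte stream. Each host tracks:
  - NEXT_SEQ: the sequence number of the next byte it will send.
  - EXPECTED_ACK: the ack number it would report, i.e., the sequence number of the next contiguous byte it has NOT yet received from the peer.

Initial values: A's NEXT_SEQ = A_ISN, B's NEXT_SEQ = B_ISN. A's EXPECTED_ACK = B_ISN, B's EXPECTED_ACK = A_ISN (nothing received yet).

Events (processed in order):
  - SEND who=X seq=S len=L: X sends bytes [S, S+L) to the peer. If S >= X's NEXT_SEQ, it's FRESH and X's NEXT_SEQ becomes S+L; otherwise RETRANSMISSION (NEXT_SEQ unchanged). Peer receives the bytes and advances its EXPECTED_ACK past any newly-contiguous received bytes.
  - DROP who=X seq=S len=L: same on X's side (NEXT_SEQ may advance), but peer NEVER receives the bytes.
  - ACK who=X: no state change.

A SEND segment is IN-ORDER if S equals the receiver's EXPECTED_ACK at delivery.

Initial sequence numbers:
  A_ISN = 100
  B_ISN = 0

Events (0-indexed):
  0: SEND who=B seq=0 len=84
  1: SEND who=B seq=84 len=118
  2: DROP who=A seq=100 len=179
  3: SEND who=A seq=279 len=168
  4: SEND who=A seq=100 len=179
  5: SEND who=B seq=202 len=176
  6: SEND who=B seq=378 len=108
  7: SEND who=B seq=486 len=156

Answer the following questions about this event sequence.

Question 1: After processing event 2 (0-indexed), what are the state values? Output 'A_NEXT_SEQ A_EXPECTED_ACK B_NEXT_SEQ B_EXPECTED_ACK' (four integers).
After event 0: A_seq=100 A_ack=84 B_seq=84 B_ack=100
After event 1: A_seq=100 A_ack=202 B_seq=202 B_ack=100
After event 2: A_seq=279 A_ack=202 B_seq=202 B_ack=100

279 202 202 100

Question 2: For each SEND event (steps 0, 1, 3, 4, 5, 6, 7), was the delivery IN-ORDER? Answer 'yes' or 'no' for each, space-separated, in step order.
Step 0: SEND seq=0 -> in-order
Step 1: SEND seq=84 -> in-order
Step 3: SEND seq=279 -> out-of-order
Step 4: SEND seq=100 -> in-order
Step 5: SEND seq=202 -> in-order
Step 6: SEND seq=378 -> in-order
Step 7: SEND seq=486 -> in-order

Answer: yes yes no yes yes yes yes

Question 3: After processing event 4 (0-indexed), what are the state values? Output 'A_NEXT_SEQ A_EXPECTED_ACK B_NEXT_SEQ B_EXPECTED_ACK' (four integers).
After event 0: A_seq=100 A_ack=84 B_seq=84 B_ack=100
After event 1: A_seq=100 A_ack=202 B_seq=202 B_ack=100
After event 2: A_seq=279 A_ack=202 B_seq=202 B_ack=100
After event 3: A_seq=447 A_ack=202 B_seq=202 B_ack=100
After event 4: A_seq=447 A_ack=202 B_seq=202 B_ack=447

447 202 202 447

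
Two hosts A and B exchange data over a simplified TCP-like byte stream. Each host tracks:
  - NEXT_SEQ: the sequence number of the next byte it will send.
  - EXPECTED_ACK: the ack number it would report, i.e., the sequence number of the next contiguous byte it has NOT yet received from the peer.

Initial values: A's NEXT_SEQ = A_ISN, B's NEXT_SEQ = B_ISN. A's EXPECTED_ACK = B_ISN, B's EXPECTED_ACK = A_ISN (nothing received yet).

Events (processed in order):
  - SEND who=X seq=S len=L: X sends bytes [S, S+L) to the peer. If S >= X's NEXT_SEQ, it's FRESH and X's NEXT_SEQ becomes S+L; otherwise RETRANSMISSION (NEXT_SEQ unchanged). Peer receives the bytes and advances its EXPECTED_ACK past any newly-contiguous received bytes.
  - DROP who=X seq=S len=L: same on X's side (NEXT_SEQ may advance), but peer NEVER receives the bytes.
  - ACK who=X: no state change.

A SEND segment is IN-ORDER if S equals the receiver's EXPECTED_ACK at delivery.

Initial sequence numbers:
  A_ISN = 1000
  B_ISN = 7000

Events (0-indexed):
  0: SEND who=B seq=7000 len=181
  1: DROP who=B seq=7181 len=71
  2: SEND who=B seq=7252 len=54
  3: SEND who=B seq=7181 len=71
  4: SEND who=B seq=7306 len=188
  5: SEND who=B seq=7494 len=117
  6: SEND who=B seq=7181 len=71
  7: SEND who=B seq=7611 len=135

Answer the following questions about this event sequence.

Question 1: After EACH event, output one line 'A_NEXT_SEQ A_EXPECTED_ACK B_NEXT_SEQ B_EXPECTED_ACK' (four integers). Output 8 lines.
1000 7181 7181 1000
1000 7181 7252 1000
1000 7181 7306 1000
1000 7306 7306 1000
1000 7494 7494 1000
1000 7611 7611 1000
1000 7611 7611 1000
1000 7746 7746 1000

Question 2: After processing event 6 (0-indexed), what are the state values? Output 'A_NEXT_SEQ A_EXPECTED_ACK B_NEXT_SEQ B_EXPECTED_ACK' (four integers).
After event 0: A_seq=1000 A_ack=7181 B_seq=7181 B_ack=1000
After event 1: A_seq=1000 A_ack=7181 B_seq=7252 B_ack=1000
After event 2: A_seq=1000 A_ack=7181 B_seq=7306 B_ack=1000
After event 3: A_seq=1000 A_ack=7306 B_seq=7306 B_ack=1000
After event 4: A_seq=1000 A_ack=7494 B_seq=7494 B_ack=1000
After event 5: A_seq=1000 A_ack=7611 B_seq=7611 B_ack=1000
After event 6: A_seq=1000 A_ack=7611 B_seq=7611 B_ack=1000

1000 7611 7611 1000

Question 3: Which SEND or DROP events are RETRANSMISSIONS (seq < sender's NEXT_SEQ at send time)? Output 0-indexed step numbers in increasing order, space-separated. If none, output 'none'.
Answer: 3 6

Derivation:
Step 0: SEND seq=7000 -> fresh
Step 1: DROP seq=7181 -> fresh
Step 2: SEND seq=7252 -> fresh
Step 3: SEND seq=7181 -> retransmit
Step 4: SEND seq=7306 -> fresh
Step 5: SEND seq=7494 -> fresh
Step 6: SEND seq=7181 -> retransmit
Step 7: SEND seq=7611 -> fresh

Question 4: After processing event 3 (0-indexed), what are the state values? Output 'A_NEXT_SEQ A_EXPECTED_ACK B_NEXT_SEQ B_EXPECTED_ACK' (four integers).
After event 0: A_seq=1000 A_ack=7181 B_seq=7181 B_ack=1000
After event 1: A_seq=1000 A_ack=7181 B_seq=7252 B_ack=1000
After event 2: A_seq=1000 A_ack=7181 B_seq=7306 B_ack=1000
After event 3: A_seq=1000 A_ack=7306 B_seq=7306 B_ack=1000

1000 7306 7306 1000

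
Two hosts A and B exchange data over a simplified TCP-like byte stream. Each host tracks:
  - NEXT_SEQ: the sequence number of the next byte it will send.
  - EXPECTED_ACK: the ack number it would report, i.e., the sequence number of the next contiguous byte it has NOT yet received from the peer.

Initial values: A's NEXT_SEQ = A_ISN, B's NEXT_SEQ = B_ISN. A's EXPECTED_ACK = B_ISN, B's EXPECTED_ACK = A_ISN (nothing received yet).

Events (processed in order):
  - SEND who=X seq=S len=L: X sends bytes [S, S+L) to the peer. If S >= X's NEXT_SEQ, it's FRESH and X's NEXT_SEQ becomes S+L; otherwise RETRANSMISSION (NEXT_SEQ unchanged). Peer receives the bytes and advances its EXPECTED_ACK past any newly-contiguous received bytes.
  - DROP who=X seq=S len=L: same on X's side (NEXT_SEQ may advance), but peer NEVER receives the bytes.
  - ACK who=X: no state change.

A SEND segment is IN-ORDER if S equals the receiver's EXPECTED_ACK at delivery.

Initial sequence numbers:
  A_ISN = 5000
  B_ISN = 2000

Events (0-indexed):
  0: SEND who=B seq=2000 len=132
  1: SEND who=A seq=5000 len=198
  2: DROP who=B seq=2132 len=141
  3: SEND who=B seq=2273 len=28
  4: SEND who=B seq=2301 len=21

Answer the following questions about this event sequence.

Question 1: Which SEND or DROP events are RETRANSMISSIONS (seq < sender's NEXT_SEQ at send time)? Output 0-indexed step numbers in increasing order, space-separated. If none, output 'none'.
Step 0: SEND seq=2000 -> fresh
Step 1: SEND seq=5000 -> fresh
Step 2: DROP seq=2132 -> fresh
Step 3: SEND seq=2273 -> fresh
Step 4: SEND seq=2301 -> fresh

Answer: none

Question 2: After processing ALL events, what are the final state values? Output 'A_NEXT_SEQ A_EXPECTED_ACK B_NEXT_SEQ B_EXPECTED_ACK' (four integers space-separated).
After event 0: A_seq=5000 A_ack=2132 B_seq=2132 B_ack=5000
After event 1: A_seq=5198 A_ack=2132 B_seq=2132 B_ack=5198
After event 2: A_seq=5198 A_ack=2132 B_seq=2273 B_ack=5198
After event 3: A_seq=5198 A_ack=2132 B_seq=2301 B_ack=5198
After event 4: A_seq=5198 A_ack=2132 B_seq=2322 B_ack=5198

Answer: 5198 2132 2322 5198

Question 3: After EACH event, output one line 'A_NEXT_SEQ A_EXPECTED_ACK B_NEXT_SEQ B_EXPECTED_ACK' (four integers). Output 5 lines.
5000 2132 2132 5000
5198 2132 2132 5198
5198 2132 2273 5198
5198 2132 2301 5198
5198 2132 2322 5198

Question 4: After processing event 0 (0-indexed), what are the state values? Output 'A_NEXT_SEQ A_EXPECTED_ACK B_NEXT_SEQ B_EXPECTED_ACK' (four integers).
After event 0: A_seq=5000 A_ack=2132 B_seq=2132 B_ack=5000

5000 2132 2132 5000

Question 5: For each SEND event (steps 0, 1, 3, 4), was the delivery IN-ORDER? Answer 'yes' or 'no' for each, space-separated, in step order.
Step 0: SEND seq=2000 -> in-order
Step 1: SEND seq=5000 -> in-order
Step 3: SEND seq=2273 -> out-of-order
Step 4: SEND seq=2301 -> out-of-order

Answer: yes yes no no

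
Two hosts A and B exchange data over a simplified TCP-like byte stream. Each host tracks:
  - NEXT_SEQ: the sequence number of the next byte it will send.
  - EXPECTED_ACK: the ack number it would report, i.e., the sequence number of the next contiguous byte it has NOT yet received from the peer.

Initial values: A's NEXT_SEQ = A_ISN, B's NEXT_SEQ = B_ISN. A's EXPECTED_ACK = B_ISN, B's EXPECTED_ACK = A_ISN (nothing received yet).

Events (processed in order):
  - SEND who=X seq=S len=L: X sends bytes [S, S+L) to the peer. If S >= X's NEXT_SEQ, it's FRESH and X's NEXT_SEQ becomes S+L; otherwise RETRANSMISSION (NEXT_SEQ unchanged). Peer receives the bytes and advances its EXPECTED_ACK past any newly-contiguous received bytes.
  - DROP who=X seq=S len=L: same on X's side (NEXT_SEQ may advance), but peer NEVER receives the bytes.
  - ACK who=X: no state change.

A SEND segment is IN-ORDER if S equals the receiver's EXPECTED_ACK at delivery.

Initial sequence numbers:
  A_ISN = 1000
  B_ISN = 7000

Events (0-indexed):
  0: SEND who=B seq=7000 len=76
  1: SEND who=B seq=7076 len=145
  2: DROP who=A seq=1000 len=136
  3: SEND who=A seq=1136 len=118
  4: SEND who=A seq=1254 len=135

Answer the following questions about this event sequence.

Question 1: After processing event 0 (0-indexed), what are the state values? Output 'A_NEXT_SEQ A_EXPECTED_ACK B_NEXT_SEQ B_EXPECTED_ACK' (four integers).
After event 0: A_seq=1000 A_ack=7076 B_seq=7076 B_ack=1000

1000 7076 7076 1000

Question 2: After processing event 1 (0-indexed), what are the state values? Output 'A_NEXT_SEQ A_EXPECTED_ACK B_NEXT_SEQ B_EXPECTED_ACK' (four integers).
After event 0: A_seq=1000 A_ack=7076 B_seq=7076 B_ack=1000
After event 1: A_seq=1000 A_ack=7221 B_seq=7221 B_ack=1000

1000 7221 7221 1000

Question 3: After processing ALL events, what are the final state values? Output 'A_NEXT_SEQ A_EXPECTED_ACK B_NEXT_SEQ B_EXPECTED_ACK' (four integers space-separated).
Answer: 1389 7221 7221 1000

Derivation:
After event 0: A_seq=1000 A_ack=7076 B_seq=7076 B_ack=1000
After event 1: A_seq=1000 A_ack=7221 B_seq=7221 B_ack=1000
After event 2: A_seq=1136 A_ack=7221 B_seq=7221 B_ack=1000
After event 3: A_seq=1254 A_ack=7221 B_seq=7221 B_ack=1000
After event 4: A_seq=1389 A_ack=7221 B_seq=7221 B_ack=1000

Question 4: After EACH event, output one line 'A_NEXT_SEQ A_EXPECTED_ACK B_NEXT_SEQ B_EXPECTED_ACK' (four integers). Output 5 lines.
1000 7076 7076 1000
1000 7221 7221 1000
1136 7221 7221 1000
1254 7221 7221 1000
1389 7221 7221 1000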